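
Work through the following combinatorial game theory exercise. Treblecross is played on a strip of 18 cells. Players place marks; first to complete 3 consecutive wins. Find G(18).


Treblecross: place X on empty cells; 3-in-a-row wins.
Playing within two cells of an existing X lets the opponent win at once, so sensible play treats the cells i-2..i+2 around each X as dead. The player left with no safe cell loses, so this is a normal-play take-away game on strips of safe cells.
Placing X at cell i (0-indexed) of a strip of k safe cells leaves independent strips of sizes max(0, i-2) and max(0, k-i-3). Hence G(k) = mex{ G(max(0,i-2)) XOR G(max(0,k-i-3)) : 0 <= i < k }, with G(0) = 0.
G(1): splits (0,0):0^0=0 -> mex({0}) = 1
G(2): splits (0,0):0^0=0 -> mex({0}) = 1
G(3): splits (0,0):0^0=0 -> mex({0}) = 1
G(4): splits (0,1):0^1=1 (0,0):0^0=0 -> mex({0, 1}) = 2
G(5): splits (0,2):0^1=1 (0,1):0^1=1 (0,0):0^0=0 -> mex({0, 1}) = 2
G(6) = mex({1}) = 0
G(7) = mex({0, 1, 2}) = 3
G(8) = mex({0, 1, 2}) = 3
G(9) = mex({0, 2}) = 1
G(10) = mex({0, 2, 3}) = 1
G(11) = mex({0, 3}) = 1
G(12) = mex({1, 3}) = 0
G(13) = mex({0, 1, 2, 3}) = 4
G(14) = mex({0, 1, 2}) = 3
G(15) = mex({0, 1, 2}) = 3
G(16) = mex({0, 1, 2, 4}) = 3
G(17) = mex({0, 1, 3, 4}) = 2
G(18) = mex({0, 1, 3, 4}) = 2
Therefore G(18) = 2.

2


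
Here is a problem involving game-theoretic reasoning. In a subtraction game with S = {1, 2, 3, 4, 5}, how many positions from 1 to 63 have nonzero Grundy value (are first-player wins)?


Subtraction set S = {1, 2, 3, 4, 5}, so G(n) = n mod 6.
G(n) = 0 when n is a multiple of 6.
Multiples of 6 in [1, 63]: 10
N-positions (nonzero Grundy) = 63 - 10 = 53

53


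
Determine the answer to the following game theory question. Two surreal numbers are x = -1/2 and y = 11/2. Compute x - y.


x = -1/2, y = 11/2
Converting to common denominator: 2
x = -1/2, y = 11/2
x - y = -1/2 - 11/2 = -6

-6


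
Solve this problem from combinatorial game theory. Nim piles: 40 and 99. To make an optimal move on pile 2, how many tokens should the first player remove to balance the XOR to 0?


Piles: 40 and 99
Current XOR: 40 XOR 99 = 75 (non-zero, so this is an N-position).
To make the XOR zero, we need to find a move that balances the piles.
For pile 2 (size 99): target = 99 XOR 75 = 40
We reduce pile 2 from 99 to 40.
Tokens removed: 99 - 40 = 59
Verification: 40 XOR 40 = 0

59


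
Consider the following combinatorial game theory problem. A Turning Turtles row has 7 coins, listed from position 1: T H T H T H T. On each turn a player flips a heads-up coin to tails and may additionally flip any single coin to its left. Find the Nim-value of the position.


Coins: T H T H T H T
Key fact: a single head at position k behaves exactly like a Nim heap of size k (turning it to T and optionally flipping a coin at j < k corresponds to moving the heap from k to j, or to 0), and heads combine as a disjunctive sum (two heads at the same place would cancel, matching j XOR j = 0). So the Nim-value is the XOR of the 1-indexed positions of the heads.
Face-up positions (1-indexed): [2, 4, 6]
XOR 0 with 2: 0 XOR 2 = 2
XOR 2 with 4: 2 XOR 4 = 6
XOR 6 with 6: 6 XOR 6 = 0
Nim-value = 0

0


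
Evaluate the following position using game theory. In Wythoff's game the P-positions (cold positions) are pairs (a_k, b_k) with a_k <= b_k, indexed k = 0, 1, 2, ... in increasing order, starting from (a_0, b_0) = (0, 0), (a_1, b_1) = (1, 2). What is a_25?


By Wythoff's theorem, a_k = floor(k * phi) and b_k = floor(k * phi^2) = a_k + k, where phi = (1 + sqrt(5))/2 is the golden ratio.
phi = (1 + sqrt(5))/2 = 1.618034
k = 25
k * phi = 25 * 1.618034 = 40.450850
a_25 = floor(k * phi) = 40

40


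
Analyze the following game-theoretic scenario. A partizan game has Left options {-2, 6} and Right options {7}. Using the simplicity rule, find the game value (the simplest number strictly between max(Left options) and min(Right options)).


Left options: {-2, 6}, max = 6
Right options: {7}, min = 7
All options are numbers and max(Left) < min(Right), so by the simplicity theorem the value is the simplest (earliest-born) number strictly between 6 and 7.
No integer lies strictly between 6 and 7, so the value is the dyadic rational m/2^k in the interval with the smallest k (then m odd); search k = 1, 2, ...:
Denominator 2: 13/2 lies strictly between 6 and 7 -- found.
The simplest number in the interval is 13/2.
Game value = 13/2

13/2


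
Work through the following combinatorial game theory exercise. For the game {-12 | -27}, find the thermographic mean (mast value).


Game = {-12 | -27}, a switch {a | b} with numbers a > b.
Its thermograph has left wall a - t and right wall b + t, which meet at t = (a - b)/2, where both equal (a + b)/2. So the mast (mean value) is at (a + b)/2.
Mean = (-12 + (-27))/2 = -39/2 = -39/2

-39/2


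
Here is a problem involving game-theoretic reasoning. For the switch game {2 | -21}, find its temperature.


The game is {2 | -21}, a switch {a | b} with numbers a > b.
Cooling {a | b} by t gives {a - t | b + t}, which stops being hot when a - t = b + t, i.e. at t = (a - b)/2. So the temperature of a switch is (a - b)/2.
Temperature = (Left option - Right option) / 2
= (2 - (-21)) / 2
= 23 / 2
= 23/2

23/2


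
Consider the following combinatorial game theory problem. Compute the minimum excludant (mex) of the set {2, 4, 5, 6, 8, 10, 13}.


Set = {2, 4, 5, 6, 8, 10, 13}
0 is NOT in the set. This is the mex.
mex = 0

0


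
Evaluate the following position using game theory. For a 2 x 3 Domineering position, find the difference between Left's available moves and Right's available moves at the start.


Board is 2 x 3 (rows x cols).
Left (vertical) placements: (rows-1) * cols = 1 * 3 = 3
Right (horizontal) placements: rows * (cols-1) = 2 * 2 = 4
Advantage = Left - Right = 3 - 4 = -1

-1


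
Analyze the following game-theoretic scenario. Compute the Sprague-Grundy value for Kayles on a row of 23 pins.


Kayles: a move removes 1 or 2 adjacent pins from a contiguous row.
Removing pins from a row of k leaves two independent rows (a, b) with a + b = k - 1 (one pin) or a + b = k - 2 (two pins); an end removal gives a = 0.
By Sprague-Grundy, G(k) = mex{ G(a) XOR G(b) } over all these splits. G(0) = 0.
G(1): splits (0,0):0^0=0 -> mex({0}) = 1
G(2): splits (0,1):0^1=1 (0,0):0^0=0 -> mex({0, 1}) = 2
G(3): splits (0,2):0^2=2 (1,1):1^1=0 (0,1):0^1=1 -> mex({0, 1, 2}) = 3
G(4): splits (0,3):0^3=3 (1,2):1^2=3 (0,2):0^2=2 (1,1):1^1=0 -> mex({0, 2, 3}) = 1
G(5): splits (0,4):0^1=1 (1,3):1^3=2 (2,2):2^2=0 (0,3):0^3=3 (1,2):1^2=3 -> mex({0, 1, 2, 3}) = 4
G(6) = mex({0, 1, 2, 4}) = 3
G(7) = mex({0, 1, 3, 4, 5}) = 2
G(8) = mex({0, 2, 3, 5, 6}) = 1
G(9) = mex({0, 1, 2, 3, 6, 7}) = 4
G(10) = mex({0, 1, 3, 4, 5, 7}) = 2
G(11) = mex({0, 1, 2, 3, 4, 5}) = 6
G(12) = mex({0, 1, 2, 3, 5, 6, 7}) = 4
G(13) = mex({0, 2, 3, 4, 6, 7}) = 1
G(14) = mex({0, 1, 4, 5, 6, 7}) = 2
G(15) = mex({0, 1, 2, 3, 4, 5, 6}) = 7
G(16) = mex({0, 2, 3, 5, 6, 7}) = 1
G(17) = mex({0, 1, 2, 3, 5, 6, 7}) = 4
G(18) = mex({0, 1, 2, 4, 5, 6}) = 3
G(19) = mex({0, 1, 3, 4, 5, 7}) = 2
G(20) = mex({0, 2, 3, 4, 5, 6, 7}) = 1
G(21) = mex({0, 1, 2, 3, 5, 6, 7}) = 4
G(22) = mex({0, 1, 2, 3, 4, 5, 7}) = 6
G(23) = mex({0, 1, 2, 3, 4, 5, 6}) = 7
Therefore G(23) = 7.

7


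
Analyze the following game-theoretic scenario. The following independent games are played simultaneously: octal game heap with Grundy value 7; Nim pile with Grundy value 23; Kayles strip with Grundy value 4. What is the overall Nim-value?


By the Sprague-Grundy theorem, the Grundy value of a sum of games is the XOR of individual Grundy values.
octal game heap: Grundy value = 7. Running XOR: 0 XOR 7 = 7
Nim pile: Grundy value = 23. Running XOR: 7 XOR 23 = 16
Kayles strip: Grundy value = 4. Running XOR: 16 XOR 4 = 20
The combined Grundy value is 20.

20


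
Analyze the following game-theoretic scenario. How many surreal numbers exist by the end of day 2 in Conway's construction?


Day 0: {|} = 0 is born. Count = 1.
Day n: the number of surreal numbers born by day n is 2^(n+1) - 1.
By day 0: 2^1 - 1 = 1
By day 1: 2^2 - 1 = 3
By day 2: 2^3 - 1 = 7
By day 2: 7 surreal numbers.

7


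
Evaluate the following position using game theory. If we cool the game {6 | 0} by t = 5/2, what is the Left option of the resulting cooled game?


Original game: {6 | 0} (a switch {a | b} with a > b).
Cooling by t (for t below the temperature (a - b)/2 = 3) taxes each move by t: {a | b} cooled by t is {a - t | b + t}.
Cooling amount: t = 5/2
Cooled Left option: 6 - 5/2 = 7/2
Cooled Right option: 0 + 5/2 = 5/2
Cooled game: {7/2 | 5/2}
Left option = 7/2

7/2


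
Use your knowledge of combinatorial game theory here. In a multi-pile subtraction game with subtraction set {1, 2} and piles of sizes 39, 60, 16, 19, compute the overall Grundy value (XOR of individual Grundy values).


Subtraction set: {1, 2}
For this subtraction set, G(n) = n mod 3 (period = max + 1 = 3).
Pile 1 (size 39): G(39) = 39 mod 3 = 0
Pile 2 (size 60): G(60) = 60 mod 3 = 0
Pile 3 (size 16): G(16) = 16 mod 3 = 1
Pile 4 (size 19): G(19) = 19 mod 3 = 1
Total Grundy value = XOR of all: 0 XOR 0 XOR 1 XOR 1 = 0

0


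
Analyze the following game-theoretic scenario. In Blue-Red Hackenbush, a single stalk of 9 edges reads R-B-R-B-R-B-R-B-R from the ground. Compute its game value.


Edges (from ground): R-B-R-B-R-B-R-B-R
By Berlekamp's sign-expansion rule, a Blue-Red Hackenbush stalk has the value of the surreal number whose sign sequence is the edge sequence with B -> + and R -> -.
Sign sequence: -+-+-+-+-
Trace the sign expansion in the surreal number tree, starting from 0:
Edge 1: R (sign -) -> bounds (-inf, 0), value = -1
Edge 2: B (sign +) -> bounds (-1, 0), value = -1/2
Edge 3: R (sign -) -> bounds (-1, -1/2), value = -3/4
Edge 4: B (sign +) -> bounds (-3/4, -1/2), value = -5/8
Edge 5: R (sign -) -> bounds (-3/4, -5/8), value = -11/16
Edge 6: B (sign +) -> bounds (-11/16, -5/8), value = -21/32
Edge 7: R (sign -) -> bounds (-11/16, -21/32), value = -43/64
Edge 8: B (sign +) -> bounds (-43/64, -21/32), value = -85/128
Edge 9: R (sign -) -> bounds (-43/64, -85/128), value = -171/256
Game value = -171/256

-171/256


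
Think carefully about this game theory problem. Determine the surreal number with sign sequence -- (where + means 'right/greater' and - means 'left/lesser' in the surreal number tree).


Sign expansion: --
Rule: track bounds (lo, hi), initially (-inf, +inf). On '+', the current value becomes lo and we move to the simplest number in (value, hi): value + 1 if hi = +inf, otherwise the midpoint (value + hi)/2. On '-', the current value becomes hi and we move to value - 1 if lo = -inf, otherwise the midpoint (lo + value)/2.
Start at 0.
Step 1: sign = -, move left. Bounds: (-inf, 0). Value = -1
Step 2: sign = -, move left. Bounds: (-inf, -1). Value = -2
The surreal number with sign expansion -- is -2.

-2


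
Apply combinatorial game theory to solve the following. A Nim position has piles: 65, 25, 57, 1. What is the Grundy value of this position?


We need the XOR (exclusive or) of all pile sizes.
After XOR-ing pile 1 (size 65): 0 XOR 65 = 65
After XOR-ing pile 2 (size 25): 65 XOR 25 = 88
After XOR-ing pile 3 (size 57): 88 XOR 57 = 97
After XOR-ing pile 4 (size 1): 97 XOR 1 = 96
The Nim-value of this position is 96.

96


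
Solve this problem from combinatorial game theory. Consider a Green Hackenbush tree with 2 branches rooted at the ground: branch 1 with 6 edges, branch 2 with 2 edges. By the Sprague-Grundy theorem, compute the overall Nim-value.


The tree has 2 branches from the ground vertex.
In Green Hackenbush, the Nim-value of a simple path of length k is k.
Branch 1: length 6, Nim-value = 6
Branch 2: length 2, Nim-value = 2
Total Nim-value = XOR of all branch values:
0 XOR 6 = 6
6 XOR 2 = 4
Nim-value of the tree = 4

4


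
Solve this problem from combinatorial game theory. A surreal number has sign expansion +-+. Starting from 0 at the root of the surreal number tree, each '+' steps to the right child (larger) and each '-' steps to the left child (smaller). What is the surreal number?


Sign expansion: +-+
Rule: track bounds (lo, hi), initially (-inf, +inf). On '+', the current value becomes lo and we move to the simplest number in (value, hi): value + 1 if hi = +inf, otherwise the midpoint (value + hi)/2. On '-', the current value becomes hi and we move to value - 1 if lo = -inf, otherwise the midpoint (lo + value)/2.
Start at 0.
Step 1: sign = +, move right. Bounds: (0, +inf). Value = 1
Step 2: sign = -, move left. Bounds: (0, 1). Value = 1/2
Step 3: sign = +, move right. Bounds: (1/2, 1). Value = 3/4
The surreal number with sign expansion +-+ is 3/4.

3/4


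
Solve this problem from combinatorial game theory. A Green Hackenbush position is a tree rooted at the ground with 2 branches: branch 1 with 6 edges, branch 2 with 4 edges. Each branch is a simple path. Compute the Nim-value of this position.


The tree has 2 branches from the ground vertex.
In Green Hackenbush, the Nim-value of a simple path of length k is k.
Branch 1: length 6, Nim-value = 6
Branch 2: length 4, Nim-value = 4
Total Nim-value = XOR of all branch values:
0 XOR 6 = 6
6 XOR 4 = 2
Nim-value of the tree = 2

2


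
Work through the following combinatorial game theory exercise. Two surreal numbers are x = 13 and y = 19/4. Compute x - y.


x = 13, y = 19/4
Converting to common denominator: 4
x = 52/4, y = 19/4
x - y = 13 - 19/4 = 33/4

33/4


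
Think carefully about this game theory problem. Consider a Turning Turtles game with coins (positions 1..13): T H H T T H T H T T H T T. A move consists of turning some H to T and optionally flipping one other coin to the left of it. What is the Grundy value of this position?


Coins: T H H T T H T H T T H T T
Key fact: a single head at position k behaves exactly like a Nim heap of size k (turning it to T and optionally flipping a coin at j < k corresponds to moving the heap from k to j, or to 0), and heads combine as a disjunctive sum (two heads at the same place would cancel, matching j XOR j = 0). So the Nim-value is the XOR of the 1-indexed positions of the heads.
Face-up positions (1-indexed): [2, 3, 6, 8, 11]
XOR 0 with 2: 0 XOR 2 = 2
XOR 2 with 3: 2 XOR 3 = 1
XOR 1 with 6: 1 XOR 6 = 7
XOR 7 with 8: 7 XOR 8 = 15
XOR 15 with 11: 15 XOR 11 = 4
Nim-value = 4

4


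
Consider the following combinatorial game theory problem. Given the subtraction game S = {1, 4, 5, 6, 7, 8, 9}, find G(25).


The subtraction set is S = {1, 4, 5, 6, 7, 8, 9}.
G(k) = mex{ G(k - s) : s in S, s <= k }. We compute iteratively: G(0) = 0.
G(1) = mex({0}) = 1
G(2) = mex({1}) = 0
G(3) = mex({0}) = 1
G(4) = mex({0, 1}) = 2
G(5) = mex({0, 1, 2}) = 3
G(6) = mex({0, 1, 3}) = 2
G(7) = mex({0, 1, 2}) = 3
G(8) = mex({0, 1, 2, 3}) = 4
G(9) = mex({0, 1, 2, 3, 4}) = 5
G(10) = mex({0, 1, 2, 3, 5}) = 4
G(11) = mex({0, 1, 2, 3, 4}) = 5
G(12) = mex({1, 2, 3, 4, 5}) = 0
G(13) = mex({0, 2, 3, 4, 5}) = 1
G(14) = mex({1, 2, 3, 4, 5}) = 0
G(15) = mex({0, 2, 3, 4, 5}) = 1
G(16) = mex({0, 1, 3, 4, 5}) = 2
G(17) = mex({0, 1, 2, 4, 5}) = 3
G(18) = mex({0, 1, 3, 4, 5}) = 2
G(19) = mex({0, 1, 2, 4, 5}) = 3
G(20) = mex({0, 1, 2, 3, 5}) = 4
Observe that G(12)..G(20) = 0, 1, 0, 1, 2, 3, 2, 3, 4 repeats G(0)..G(8) = 0, 1, 0, 1, 2, 3, 2, 3, 4.
For k >= max(S) = 9, G(k) is determined by the previous 9 values G(k-9)..G(k-1); a window of 9 consecutive values has recurred shifted by 12, so by induction G(k + 12) = G(k) for all k >= 0: the sequence is periodic from the start with period 12.
One period: G(0..11) = 0, 1, 0, 1, 2, 3, 2, 3, 4, 5, 4, 5.
25 mod 12 = 1, so G(25) = G(1) = 1.

1


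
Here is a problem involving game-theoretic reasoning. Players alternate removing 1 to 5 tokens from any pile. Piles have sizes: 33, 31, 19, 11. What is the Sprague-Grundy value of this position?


Subtraction set: {1, 2, 3, 4, 5}
For this subtraction set, G(n) = n mod 6 (period = max + 1 = 6).
Pile 1 (size 33): G(33) = 33 mod 6 = 3
Pile 2 (size 31): G(31) = 31 mod 6 = 1
Pile 3 (size 19): G(19) = 19 mod 6 = 1
Pile 4 (size 11): G(11) = 11 mod 6 = 5
Total Grundy value = XOR of all: 3 XOR 1 XOR 1 XOR 5 = 6

6


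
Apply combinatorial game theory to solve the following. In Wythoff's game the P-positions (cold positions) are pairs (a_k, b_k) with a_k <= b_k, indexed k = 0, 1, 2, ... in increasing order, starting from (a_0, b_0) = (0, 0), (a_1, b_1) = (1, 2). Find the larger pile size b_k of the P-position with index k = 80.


By Wythoff's theorem, a_k = floor(k * phi) and b_k = floor(k * phi^2) = a_k + k, where phi = (1 + sqrt(5))/2 is the golden ratio.
phi = (1 + sqrt(5))/2 = 1.618034
phi^2 = phi + 1 = 2.618034
k = 80
k * phi^2 = 80 * 2.618034 = 209.442719
b_80 = floor(k * phi^2) = 209 (check: a_80 + k = 129 + 80 = 209)

209


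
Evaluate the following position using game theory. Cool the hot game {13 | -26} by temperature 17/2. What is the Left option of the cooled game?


Original game: {13 | -26} (a switch {a | b} with a > b).
Cooling by t (for t below the temperature (a - b)/2 = 39/2) taxes each move by t: {a | b} cooled by t is {a - t | b + t}.
Cooling amount: t = 17/2
Cooled Left option: 13 - 17/2 = 9/2
Cooled Right option: -26 + 17/2 = -35/2
Cooled game: {9/2 | -35/2}
Left option = 9/2

9/2


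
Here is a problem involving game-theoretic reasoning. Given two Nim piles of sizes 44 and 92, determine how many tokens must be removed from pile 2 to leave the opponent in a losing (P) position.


Piles: 44 and 92
Current XOR: 44 XOR 92 = 112 (non-zero, so this is an N-position).
To make the XOR zero, we need to find a move that balances the piles.
For pile 2 (size 92): target = 92 XOR 112 = 44
We reduce pile 2 from 92 to 44.
Tokens removed: 92 - 44 = 48
Verification: 44 XOR 44 = 0

48


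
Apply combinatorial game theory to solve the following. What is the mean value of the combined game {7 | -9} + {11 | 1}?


G1 = {7 | -9}, G2 = {11 | 1}
Each is a switch {a | b} with numbers a > b; its mean value is (a + b)/2, and mean value is additive over game sums: m(G1 + G2) = m(G1) + m(G2).
Mean of G1 = (7 + (-9))/2 = -2/2 = -1
Mean of G2 = (11 + (1))/2 = 12/2 = 6
Mean of G1 + G2 = -1 + 6 = 5

5


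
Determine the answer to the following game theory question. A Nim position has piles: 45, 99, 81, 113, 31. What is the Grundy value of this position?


We need the XOR (exclusive or) of all pile sizes.
After XOR-ing pile 1 (size 45): 0 XOR 45 = 45
After XOR-ing pile 2 (size 99): 45 XOR 99 = 78
After XOR-ing pile 3 (size 81): 78 XOR 81 = 31
After XOR-ing pile 4 (size 113): 31 XOR 113 = 110
After XOR-ing pile 5 (size 31): 110 XOR 31 = 113
The Nim-value of this position is 113.

113


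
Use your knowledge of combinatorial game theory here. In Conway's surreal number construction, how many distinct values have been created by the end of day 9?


Day 0: {|} = 0 is born. Count = 1.
Day n: the number of surreal numbers born by day n is 2^(n+1) - 1.
By day 0: 2^1 - 1 = 1
By day 1: 2^2 - 1 = 3
By day 2: 2^3 - 1 = 7
By day 3: 2^4 - 1 = 15
By day 4: 2^5 - 1 = 31
By day 5: 2^6 - 1 = 63
By day 6: 2^7 - 1 = 127
By day 7: 2^8 - 1 = 255
By day 8: 2^9 - 1 = 511
By day 9: 2^10 - 1 = 1023
By day 9: 1023 surreal numbers.

1023


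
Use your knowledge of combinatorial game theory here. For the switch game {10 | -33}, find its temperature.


The game is {10 | -33}, a switch {a | b} with numbers a > b.
Cooling {a | b} by t gives {a - t | b + t}, which stops being hot when a - t = b + t, i.e. at t = (a - b)/2. So the temperature of a switch is (a - b)/2.
Temperature = (Left option - Right option) / 2
= (10 - (-33)) / 2
= 43 / 2
= 43/2

43/2


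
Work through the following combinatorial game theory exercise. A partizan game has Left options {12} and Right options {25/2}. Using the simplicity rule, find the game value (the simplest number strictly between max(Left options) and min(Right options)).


Left options: {12}, max = 12
Right options: {25/2}, min = 25/2
All options are numbers and max(Left) < min(Right), so by the simplicity theorem the value is the simplest (earliest-born) number strictly between 12 and 25/2.
No integer lies strictly between 12 and 25/2, so the value is the dyadic rational m/2^k in the interval with the smallest k (then m odd); search k = 1, 2, ...:
Denominator 2: no odd multiple of 1/2 lies strictly between 12 and 25/2.
Denominator 4: 49/4 lies strictly between 12 and 25/2 -- found.
The simplest number in the interval is 49/4.
Game value = 49/4

49/4


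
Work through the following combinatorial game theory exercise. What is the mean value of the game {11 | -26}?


Game = {11 | -26}, a switch {a | b} with numbers a > b.
Its thermograph has left wall a - t and right wall b + t, which meet at t = (a - b)/2, where both equal (a + b)/2. So the mast (mean value) is at (a + b)/2.
Mean = (11 + (-26))/2 = -15/2 = -15/2

-15/2


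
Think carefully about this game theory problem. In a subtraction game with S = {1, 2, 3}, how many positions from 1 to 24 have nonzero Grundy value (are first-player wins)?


Subtraction set S = {1, 2, 3}, so G(n) = n mod 4.
G(n) = 0 when n is a multiple of 4.
Multiples of 4 in [1, 24]: 6
N-positions (nonzero Grundy) = 24 - 6 = 18

18


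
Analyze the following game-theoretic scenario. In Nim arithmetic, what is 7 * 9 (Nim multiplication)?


Nim multiplication is bilinear over XOR: (u XOR v) * w = (u*w) XOR (v*w).
So we split each operand into its bit components and XOR the pairwise Nim products.
7 = 1 + 2 + 4 (as XOR of powers of 2).
9 = 1 + 8 (as XOR of powers of 2).
Using the standard Nim-product table on single bits:
  2*2 = 3,   2*4 = 8,   2*8 = 12,
  4*4 = 6,   4*8 = 11,  8*8 = 13,
and  1*x = x (identity), k*l = l*k (commutative).
Pairwise Nim products:
  1 * 1 = 1
  1 * 8 = 8
  2 * 1 = 2
  2 * 8 = 12
  4 * 1 = 4
  4 * 8 = 11
XOR them: 1 XOR 8 XOR 2 XOR 12 XOR 4 XOR 11 = 8.
Result: 7 * 9 = 8 (in Nim).

8


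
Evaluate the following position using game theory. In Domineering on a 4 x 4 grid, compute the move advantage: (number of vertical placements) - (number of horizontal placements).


Board is 4 x 4 (rows x cols).
Left (vertical) placements: (rows-1) * cols = 3 * 4 = 12
Right (horizontal) placements: rows * (cols-1) = 4 * 3 = 12
Advantage = Left - Right = 12 - 12 = 0

0


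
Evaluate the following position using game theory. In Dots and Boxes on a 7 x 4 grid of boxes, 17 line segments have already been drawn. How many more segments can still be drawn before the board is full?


Grid: 7 x 4 boxes, i.e. 8 rows and 5 columns of dots.
Horizontal edges: (rows + 1) * cols = 8 * 4 = 32
Vertical edges: rows * (cols + 1) = 7 * 5 = 35
Total edges: 32 + 35 = 67
Edges drawn: 17
Remaining: 67 - 17 = 50

50


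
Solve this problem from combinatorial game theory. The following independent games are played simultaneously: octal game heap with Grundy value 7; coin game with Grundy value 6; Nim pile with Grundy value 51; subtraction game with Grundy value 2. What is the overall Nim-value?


By the Sprague-Grundy theorem, the Grundy value of a sum of games is the XOR of individual Grundy values.
octal game heap: Grundy value = 7. Running XOR: 0 XOR 7 = 7
coin game: Grundy value = 6. Running XOR: 7 XOR 6 = 1
Nim pile: Grundy value = 51. Running XOR: 1 XOR 51 = 50
subtraction game: Grundy value = 2. Running XOR: 50 XOR 2 = 48
The combined Grundy value is 48.

48


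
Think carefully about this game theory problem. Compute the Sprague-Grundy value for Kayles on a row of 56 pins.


Kayles: a move removes 1 or 2 adjacent pins from a contiguous row.
Removing pins from a row of k leaves two independent rows (a, b) with a + b = k - 1 (one pin) or a + b = k - 2 (two pins); an end removal gives a = 0.
By Sprague-Grundy, G(k) = mex{ G(a) XOR G(b) } over all these splits. G(0) = 0.
G(1): splits (0,0):0^0=0 -> mex({0}) = 1
G(2): splits (0,1):0^1=1 (0,0):0^0=0 -> mex({0, 1}) = 2
G(3): splits (0,2):0^2=2 (1,1):1^1=0 (0,1):0^1=1 -> mex({0, 1, 2}) = 3
G(4): splits (0,3):0^3=3 (1,2):1^2=3 (0,2):0^2=2 (1,1):1^1=0 -> mex({0, 2, 3}) = 1
G(5): splits (0,4):0^1=1 (1,3):1^3=2 (2,2):2^2=0 (0,3):0^3=3 (1,2):1^2=3 -> mex({0, 1, 2, 3}) = 4
G(6) = mex({0, 1, 2, 4}) = 3
G(7) = mex({0, 1, 3, 4, 5}) = 2
G(8) = mex({0, 2, 3, 5, 6}) = 1
G(9) = mex({0, 1, 2, 3, 6, 7}) = 4
G(10) = mex({0, 1, 3, 4, 5, 7}) = 2
G(11) = mex({0, 1, 2, 3, 4, 5}) = 6
G(12) = mex({0, 1, 2, 3, 5, 6, 7}) = 4
G(13) = mex({0, 2, 3, 4, 6, 7}) = 1
G(14) = mex({0, 1, 4, 5, 6, 7}) = 2
G(15) = mex({0, 1, 2, 3, 4, 5, 6}) = 7
G(16) = mex({0, 2, 3, 5, 6, 7}) = 1
G(17) = mex({0, 1, 2, 3, 5, 6, 7}) = 4
G(18) = mex({0, 1, 2, 4, 5, 6}) = 3
G(19) = mex({0, 1, 3, 4, 5, 7}) = 2
G(20) = mex({0, 2, 3, 4, 5, 6, 7}) = 1
G(21) = mex({0, 1, 2, 3, 5, 6, 7}) = 4
G(22) = mex({0, 1, 2, 3, 4, 5, 7}) = 6
G(23) = mex({0, 1, 2, 3, 4, 5, 6}) = 7
G(24) = mex({0, 1, 2, 3, 5, 6, 7}) = 4
G(25) = mex({0, 2, 3, 4, 6, 7}) = 1
G(26) = mex({0, 1, 3, 4, 5, 6, 7}) = 2
G(27) = mex({0, 1, 2, 3, 4, 5, 6, 7}) = 8
G(28) = mex({0, 1, 2, 3, 4, 6, 7, 8}) = 5
G(29) = mex({0, 1, 2, 3, 5, 6, 7, 8, 9}) = 4
G(30) = mex({0, 1, 2, 3, 4, 5, 6, 9, 10}) = 7
G(31) = mex({0, 1, 3, 4, 5, 7, 10, 11}) = 2
G(32) = mex({0, 2, 3, 4, 5, 6, 7, 9, 11}) = 1
G(33) = mex({0, 1, 2, 3, 4, 5, 6, 7, 9, 12}) = 8
G(34) = mex({0, 1, 2, 3, 4, 5, 7, 8, 11, 12}) = 6
G(35) = mex({0, 1, 2, 3, 4, 5, 6, 8, 9, 10, 11}) = 7
G(36) = mex({0, 1, 2, 3, 5, 6, 7, 9, 10}) = 4
G(37) = mex({0, 2, 3, 4, 6, 7, 9, 10, 11, 12}) = 1
G(38) = mex({0, 1, 3, 4, 5, 6, 7, 9, 10, 11, 12}) = 2
G(39) = mex({0, 1, 2, 4, 5, 6, 7, 9, 10, 12, 14}) = 3
G(40) = mex({0, 2, 3, 4, 6, 7, 11, 12, 14}) = 1
G(41) = mex({0, 1, 2, 3, 5, 6, 7, 9, 10, 11, 12}) = 4
G(42) = mex({0, 1, 2, 3, 4, 5, 6, 9, 10}) = 7
G(43) = mex({0, 1, 3, 4, 5, 7, 9, 10, 12, 15}) = 2
G(44) = mex({0, 2, 3, 4, 5, 6, 7, 9, 10, 12, 15}) = 1
G(45) = mex({0, 1, 2, 3, 4, 5, 6, 7, 9, 10, 12, 14}) = 8
G(46) = mex({0, 1, 3, 4, 5, 7, 8, 11, 12, 14}) = 2
G(47) = mex({0, 1, 2, 3, 4, 5, 6, 8, 9, 10, 11, 12}) = 7
G(48) = mex({0, 1, 2, 3, 5, 6, 7, 9, 10}) = 4
G(49) = mex({0, 2, 3, 4, 6, 7, 9, 10, 11, 12, 15}) = 1
G(50) = mex({0, 1, 4, 5, 6, 7, 9, 11, 12, 14, 15}) = 2
G(51) = mex({0, 1, 2, 3, 4, 5, 6, 7, 9, 12, 14, 15}) = 8
G(52) = mex({0, 2, 3, 4, 5, 6, 7, 8, 11, 12, 15}) = 1
G(53) = mex({0, 1, 2, 3, 5, 6, 7, 8, 9, 10, 11, 12}) = 4
G(54) = mex({0, 1, 2, 3, 4, 5, 6, 9, 10}) = 7
G(55) = mex({0, 1, 3, 4, 5, 7, 9, 10, 11, 12}) = 2
G(56) = mex({0, 2, 3, 4, 5, 6, 7, 9, 10, 11, 12, 13, 14}) = 1
Therefore G(56) = 1.

1


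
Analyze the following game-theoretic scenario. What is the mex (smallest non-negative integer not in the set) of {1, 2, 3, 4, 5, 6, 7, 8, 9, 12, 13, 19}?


Set = {1, 2, 3, 4, 5, 6, 7, 8, 9, 12, 13, 19}
0 is NOT in the set. This is the mex.
mex = 0

0


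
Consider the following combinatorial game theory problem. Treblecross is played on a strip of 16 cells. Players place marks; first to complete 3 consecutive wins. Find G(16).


Treblecross: place X on empty cells; 3-in-a-row wins.
Playing within two cells of an existing X lets the opponent win at once, so sensible play treats the cells i-2..i+2 around each X as dead. The player left with no safe cell loses, so this is a normal-play take-away game on strips of safe cells.
Placing X at cell i (0-indexed) of a strip of k safe cells leaves independent strips of sizes max(0, i-2) and max(0, k-i-3). Hence G(k) = mex{ G(max(0,i-2)) XOR G(max(0,k-i-3)) : 0 <= i < k }, with G(0) = 0.
G(1): splits (0,0):0^0=0 -> mex({0}) = 1
G(2): splits (0,0):0^0=0 -> mex({0}) = 1
G(3): splits (0,0):0^0=0 -> mex({0}) = 1
G(4): splits (0,1):0^1=1 (0,0):0^0=0 -> mex({0, 1}) = 2
G(5): splits (0,2):0^1=1 (0,1):0^1=1 (0,0):0^0=0 -> mex({0, 1}) = 2
G(6) = mex({1}) = 0
G(7) = mex({0, 1, 2}) = 3
G(8) = mex({0, 1, 2}) = 3
G(9) = mex({0, 2}) = 1
G(10) = mex({0, 2, 3}) = 1
G(11) = mex({0, 3}) = 1
G(12) = mex({1, 3}) = 0
G(13) = mex({0, 1, 2, 3}) = 4
G(14) = mex({0, 1, 2}) = 3
G(15) = mex({0, 1, 2}) = 3
G(16) = mex({0, 1, 2, 4}) = 3
Therefore G(16) = 3.

3


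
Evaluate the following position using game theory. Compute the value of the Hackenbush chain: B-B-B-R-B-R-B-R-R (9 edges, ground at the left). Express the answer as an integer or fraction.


Edges (from ground): B-B-B-R-B-R-B-R-R
By Berlekamp's sign-expansion rule, a Blue-Red Hackenbush stalk has the value of the surreal number whose sign sequence is the edge sequence with B -> + and R -> -.
Sign sequence: +++-+-+--
Trace the sign expansion in the surreal number tree, starting from 0:
Edge 1: B (sign +) -> bounds (0, +inf), value = 1
Edge 2: B (sign +) -> bounds (1, +inf), value = 2
Edge 3: B (sign +) -> bounds (2, +inf), value = 3
Edge 4: R (sign -) -> bounds (2, 3), value = 5/2
Edge 5: B (sign +) -> bounds (5/2, 3), value = 11/4
Edge 6: R (sign -) -> bounds (5/2, 11/4), value = 21/8
Edge 7: B (sign +) -> bounds (21/8, 11/4), value = 43/16
Edge 8: R (sign -) -> bounds (21/8, 43/16), value = 85/32
Edge 9: R (sign -) -> bounds (21/8, 85/32), value = 169/64
Game value = 169/64

169/64


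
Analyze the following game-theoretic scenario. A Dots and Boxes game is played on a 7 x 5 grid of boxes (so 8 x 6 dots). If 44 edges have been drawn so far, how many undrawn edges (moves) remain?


Grid: 7 x 5 boxes, i.e. 8 rows and 6 columns of dots.
Horizontal edges: (rows + 1) * cols = 8 * 5 = 40
Vertical edges: rows * (cols + 1) = 7 * 6 = 42
Total edges: 40 + 42 = 82
Edges drawn: 44
Remaining: 82 - 44 = 38

38


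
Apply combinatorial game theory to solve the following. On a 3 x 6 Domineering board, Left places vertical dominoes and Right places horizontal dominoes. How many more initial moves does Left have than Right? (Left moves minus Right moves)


Board is 3 x 6 (rows x cols).
Left (vertical) placements: (rows-1) * cols = 2 * 6 = 12
Right (horizontal) placements: rows * (cols-1) = 3 * 5 = 15
Advantage = Left - Right = 12 - 15 = -3

-3


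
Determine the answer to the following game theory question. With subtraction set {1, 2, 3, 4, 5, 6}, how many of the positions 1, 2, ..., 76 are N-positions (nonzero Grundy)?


Subtraction set S = {1, 2, 3, 4, 5, 6}, so G(n) = n mod 7.
G(n) = 0 when n is a multiple of 7.
Multiples of 7 in [1, 76]: 10
N-positions (nonzero Grundy) = 76 - 10 = 66

66


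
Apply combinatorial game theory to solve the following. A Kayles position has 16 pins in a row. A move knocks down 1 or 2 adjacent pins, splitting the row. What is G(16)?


Kayles: a move removes 1 or 2 adjacent pins from a contiguous row.
Removing pins from a row of k leaves two independent rows (a, b) with a + b = k - 1 (one pin) or a + b = k - 2 (two pins); an end removal gives a = 0.
By Sprague-Grundy, G(k) = mex{ G(a) XOR G(b) } over all these splits. G(0) = 0.
G(1): splits (0,0):0^0=0 -> mex({0}) = 1
G(2): splits (0,1):0^1=1 (0,0):0^0=0 -> mex({0, 1}) = 2
G(3): splits (0,2):0^2=2 (1,1):1^1=0 (0,1):0^1=1 -> mex({0, 1, 2}) = 3
G(4): splits (0,3):0^3=3 (1,2):1^2=3 (0,2):0^2=2 (1,1):1^1=0 -> mex({0, 2, 3}) = 1
G(5): splits (0,4):0^1=1 (1,3):1^3=2 (2,2):2^2=0 (0,3):0^3=3 (1,2):1^2=3 -> mex({0, 1, 2, 3}) = 4
G(6) = mex({0, 1, 2, 4}) = 3
G(7) = mex({0, 1, 3, 4, 5}) = 2
G(8) = mex({0, 2, 3, 5, 6}) = 1
G(9) = mex({0, 1, 2, 3, 6, 7}) = 4
G(10) = mex({0, 1, 3, 4, 5, 7}) = 2
G(11) = mex({0, 1, 2, 3, 4, 5}) = 6
G(12) = mex({0, 1, 2, 3, 5, 6, 7}) = 4
G(13) = mex({0, 2, 3, 4, 6, 7}) = 1
G(14) = mex({0, 1, 4, 5, 6, 7}) = 2
G(15) = mex({0, 1, 2, 3, 4, 5, 6}) = 7
G(16) = mex({0, 2, 3, 5, 6, 7}) = 1
Therefore G(16) = 1.

1


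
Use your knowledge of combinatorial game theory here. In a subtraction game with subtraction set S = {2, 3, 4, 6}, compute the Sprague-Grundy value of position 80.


The subtraction set is S = {2, 3, 4, 6}.
G(k) = mex{ G(k - s) : s in S, s <= k }. We compute iteratively: G(0) = 0.
G(1) = mex({}) = 0
G(2) = mex({0}) = 1
G(3) = mex({0}) = 1
G(4) = mex({0, 1}) = 2
G(5) = mex({0, 1}) = 2
G(6) = mex({0, 1, 2}) = 3
G(7) = mex({0, 1, 2}) = 3
G(8) = mex({1, 2, 3}) = 0
G(9) = mex({1, 2, 3}) = 0
G(10) = mex({0, 2, 3}) = 1
G(11) = mex({0, 2, 3}) = 1
G(12) = mex({0, 1, 3}) = 2
G(13) = mex({0, 1, 3}) = 2
Observe that G(8)..G(13) = 0, 0, 1, 1, 2, 2 repeats G(0)..G(5) = 0, 0, 1, 1, 2, 2.
For k >= max(S) = 6, G(k) is determined by the previous 6 values G(k-6)..G(k-1); a window of 6 consecutive values has recurred shifted by 8, so by induction G(k + 8) = G(k) for all k >= 0: the sequence is periodic from the start with period 8.
One period: G(0..7) = 0, 0, 1, 1, 2, 2, 3, 3.
80 mod 8 = 0, so G(80) = G(0) = 0.

0


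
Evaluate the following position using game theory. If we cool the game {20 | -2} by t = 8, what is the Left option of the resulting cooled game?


Original game: {20 | -2} (a switch {a | b} with a > b).
Cooling by t (for t below the temperature (a - b)/2 = 11) taxes each move by t: {a | b} cooled by t is {a - t | b + t}.
Cooling amount: t = 8
Cooled Left option: 20 - 8 = 12
Cooled Right option: -2 + 8 = 6
Cooled game: {12 | 6}
Left option = 12

12


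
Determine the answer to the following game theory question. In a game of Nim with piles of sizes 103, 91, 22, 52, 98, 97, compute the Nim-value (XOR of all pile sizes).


We need the XOR (exclusive or) of all pile sizes.
After XOR-ing pile 1 (size 103): 0 XOR 103 = 103
After XOR-ing pile 2 (size 91): 103 XOR 91 = 60
After XOR-ing pile 3 (size 22): 60 XOR 22 = 42
After XOR-ing pile 4 (size 52): 42 XOR 52 = 30
After XOR-ing pile 5 (size 98): 30 XOR 98 = 124
After XOR-ing pile 6 (size 97): 124 XOR 97 = 29
The Nim-value of this position is 29.

29


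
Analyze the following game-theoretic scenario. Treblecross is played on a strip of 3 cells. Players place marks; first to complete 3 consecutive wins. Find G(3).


Treblecross: place X on empty cells; 3-in-a-row wins.
Playing within two cells of an existing X lets the opponent win at once, so sensible play treats the cells i-2..i+2 around each X as dead. The player left with no safe cell loses, so this is a normal-play take-away game on strips of safe cells.
Placing X at cell i (0-indexed) of a strip of k safe cells leaves independent strips of sizes max(0, i-2) and max(0, k-i-3). Hence G(k) = mex{ G(max(0,i-2)) XOR G(max(0,k-i-3)) : 0 <= i < k }, with G(0) = 0.
G(1): splits (0,0):0^0=0 -> mex({0}) = 1
G(2): splits (0,0):0^0=0 -> mex({0}) = 1
G(3): splits (0,0):0^0=0 -> mex({0}) = 1
Therefore G(3) = 1.

1


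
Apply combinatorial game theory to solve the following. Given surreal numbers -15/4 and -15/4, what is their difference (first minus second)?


x = -15/4, y = -15/4
Converting to common denominator: 4
x = -15/4, y = -15/4
x - y = -15/4 - -15/4 = 0

0


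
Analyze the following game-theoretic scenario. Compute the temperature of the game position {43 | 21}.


The game is {43 | 21}, a switch {a | b} with numbers a > b.
Cooling {a | b} by t gives {a - t | b + t}, which stops being hot when a - t = b + t, i.e. at t = (a - b)/2. So the temperature of a switch is (a - b)/2.
Temperature = (Left option - Right option) / 2
= (43 - (21)) / 2
= 22 / 2
= 11

11


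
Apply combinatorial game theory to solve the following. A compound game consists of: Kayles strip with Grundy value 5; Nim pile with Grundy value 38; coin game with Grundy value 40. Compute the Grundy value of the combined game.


By the Sprague-Grundy theorem, the Grundy value of a sum of games is the XOR of individual Grundy values.
Kayles strip: Grundy value = 5. Running XOR: 0 XOR 5 = 5
Nim pile: Grundy value = 38. Running XOR: 5 XOR 38 = 35
coin game: Grundy value = 40. Running XOR: 35 XOR 40 = 11
The combined Grundy value is 11.

11


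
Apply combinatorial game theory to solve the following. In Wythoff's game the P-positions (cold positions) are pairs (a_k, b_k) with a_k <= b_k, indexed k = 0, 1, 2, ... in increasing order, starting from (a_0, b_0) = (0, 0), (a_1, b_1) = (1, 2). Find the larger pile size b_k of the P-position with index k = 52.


By Wythoff's theorem, a_k = floor(k * phi) and b_k = floor(k * phi^2) = a_k + k, where phi = (1 + sqrt(5))/2 is the golden ratio.
phi = (1 + sqrt(5))/2 = 1.618034
phi^2 = phi + 1 = 2.618034
k = 52
k * phi^2 = 52 * 2.618034 = 136.137767
b_52 = floor(k * phi^2) = 136 (check: a_52 + k = 84 + 52 = 136)

136


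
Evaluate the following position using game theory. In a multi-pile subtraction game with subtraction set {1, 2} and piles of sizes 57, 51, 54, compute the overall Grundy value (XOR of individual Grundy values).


Subtraction set: {1, 2}
For this subtraction set, G(n) = n mod 3 (period = max + 1 = 3).
Pile 1 (size 57): G(57) = 57 mod 3 = 0
Pile 2 (size 51): G(51) = 51 mod 3 = 0
Pile 3 (size 54): G(54) = 54 mod 3 = 0
Total Grundy value = XOR of all: 0 XOR 0 XOR 0 = 0

0


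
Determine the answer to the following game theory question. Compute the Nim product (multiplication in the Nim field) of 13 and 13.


Nim multiplication is bilinear over XOR: (u XOR v) * w = (u*w) XOR (v*w).
So we split each operand into its bit components and XOR the pairwise Nim products.
13 = 1 + 4 + 8 (as XOR of powers of 2).
13 = 1 + 4 + 8 (as XOR of powers of 2).
Using the standard Nim-product table on single bits:
  2*2 = 3,   2*4 = 8,   2*8 = 12,
  4*4 = 6,   4*8 = 11,  8*8 = 13,
and  1*x = x (identity), k*l = l*k (commutative).
Pairwise Nim products:
  1 * 1 = 1
  1 * 4 = 4
  1 * 8 = 8
  4 * 1 = 4
  4 * 4 = 6
  4 * 8 = 11
  8 * 1 = 8
  8 * 4 = 11
  8 * 8 = 13
XOR them: 1 XOR 4 XOR 8 XOR 4 XOR 6 XOR 11 XOR 8 XOR 11 XOR 13 = 10.
Result: 13 * 13 = 10 (in Nim).

10


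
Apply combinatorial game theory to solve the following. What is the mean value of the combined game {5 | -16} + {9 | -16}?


G1 = {5 | -16}, G2 = {9 | -16}
Each is a switch {a | b} with numbers a > b; its mean value is (a + b)/2, and mean value is additive over game sums: m(G1 + G2) = m(G1) + m(G2).
Mean of G1 = (5 + (-16))/2 = -11/2 = -11/2
Mean of G2 = (9 + (-16))/2 = -7/2 = -7/2
Mean of G1 + G2 = -11/2 + -7/2 = -9

-9


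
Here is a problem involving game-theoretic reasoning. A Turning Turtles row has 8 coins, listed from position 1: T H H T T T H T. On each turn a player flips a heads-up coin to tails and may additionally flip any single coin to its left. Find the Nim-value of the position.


Coins: T H H T T T H T
Key fact: a single head at position k behaves exactly like a Nim heap of size k (turning it to T and optionally flipping a coin at j < k corresponds to moving the heap from k to j, or to 0), and heads combine as a disjunctive sum (two heads at the same place would cancel, matching j XOR j = 0). So the Nim-value is the XOR of the 1-indexed positions of the heads.
Face-up positions (1-indexed): [2, 3, 7]
XOR 0 with 2: 0 XOR 2 = 2
XOR 2 with 3: 2 XOR 3 = 1
XOR 1 with 7: 1 XOR 7 = 6
Nim-value = 6

6


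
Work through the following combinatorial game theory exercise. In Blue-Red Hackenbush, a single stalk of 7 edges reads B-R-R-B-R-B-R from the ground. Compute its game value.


Edges (from ground): B-R-R-B-R-B-R
By Berlekamp's sign-expansion rule, a Blue-Red Hackenbush stalk has the value of the surreal number whose sign sequence is the edge sequence with B -> + and R -> -.
Sign sequence: +--+-+-
Trace the sign expansion in the surreal number tree, starting from 0:
Edge 1: B (sign +) -> bounds (0, +inf), value = 1
Edge 2: R (sign -) -> bounds (0, 1), value = 1/2
Edge 3: R (sign -) -> bounds (0, 1/2), value = 1/4
Edge 4: B (sign +) -> bounds (1/4, 1/2), value = 3/8
Edge 5: R (sign -) -> bounds (1/4, 3/8), value = 5/16
Edge 6: B (sign +) -> bounds (5/16, 3/8), value = 11/32
Edge 7: R (sign -) -> bounds (5/16, 11/32), value = 21/64
Game value = 21/64

21/64


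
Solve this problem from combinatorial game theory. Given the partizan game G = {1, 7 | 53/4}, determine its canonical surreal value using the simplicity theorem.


Left options: {1, 7}, max = 7
Right options: {53/4}, min = 53/4
All options are numbers and max(Left) < min(Right), so by the simplicity theorem the value is the simplest (earliest-born) number strictly between 7 and 53/4.
Integers 8 through 13 all lie strictly between 7 and 53/4.
Among integers, the simplest (lowest birthday = smallest |n|; 0 is born on day 0, +-n on day n) is 8.
No non-integer in the interval can be simpler: if x is a non-integer in the interval, then floor(x) or ceil(x) also lies in the interval (the interval contains an integer), and both are proper prefixes of x's sign expansion, i.e. born earlier. So the game value is 8.
Game value = 8

8
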